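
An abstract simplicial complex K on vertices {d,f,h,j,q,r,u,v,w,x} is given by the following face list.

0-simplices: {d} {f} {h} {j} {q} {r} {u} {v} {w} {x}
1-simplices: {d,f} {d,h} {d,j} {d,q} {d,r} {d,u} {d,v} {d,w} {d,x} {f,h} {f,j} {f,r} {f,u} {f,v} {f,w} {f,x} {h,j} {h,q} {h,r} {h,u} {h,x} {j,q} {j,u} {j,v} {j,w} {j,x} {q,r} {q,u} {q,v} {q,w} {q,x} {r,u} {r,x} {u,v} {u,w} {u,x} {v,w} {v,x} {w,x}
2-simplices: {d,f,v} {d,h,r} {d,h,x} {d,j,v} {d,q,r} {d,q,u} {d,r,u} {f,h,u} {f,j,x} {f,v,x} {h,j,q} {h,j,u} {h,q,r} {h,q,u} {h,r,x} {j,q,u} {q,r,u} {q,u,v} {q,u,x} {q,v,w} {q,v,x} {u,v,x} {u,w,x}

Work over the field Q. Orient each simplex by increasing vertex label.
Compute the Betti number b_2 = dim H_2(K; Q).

b_2=3

n_0=10 n_1=39 n_2=23  [Q]
∂1: piv[df,dh,dj,dq,dr,du,dv,dw,dx] rk=9  ker:fh,fj,fr,fu,fv,fw,fx,hj,hq,hr,hu,hx,jq,ju,jv,jw,jx,qr,qu,qv,qw,qx,ru,rx,uv,uw,ux,vw,vx,wx
∂2: piv[dfv,dhr,dhx,djv,dqr,dqu,dru,fhu,fjx,fvx,hjq,hju,hqr,hqu,hrx,quv,qux,qvw,qvx,uwx] rk=20  ker:jqu,qru,uvx
b_2=(23−20)−0=3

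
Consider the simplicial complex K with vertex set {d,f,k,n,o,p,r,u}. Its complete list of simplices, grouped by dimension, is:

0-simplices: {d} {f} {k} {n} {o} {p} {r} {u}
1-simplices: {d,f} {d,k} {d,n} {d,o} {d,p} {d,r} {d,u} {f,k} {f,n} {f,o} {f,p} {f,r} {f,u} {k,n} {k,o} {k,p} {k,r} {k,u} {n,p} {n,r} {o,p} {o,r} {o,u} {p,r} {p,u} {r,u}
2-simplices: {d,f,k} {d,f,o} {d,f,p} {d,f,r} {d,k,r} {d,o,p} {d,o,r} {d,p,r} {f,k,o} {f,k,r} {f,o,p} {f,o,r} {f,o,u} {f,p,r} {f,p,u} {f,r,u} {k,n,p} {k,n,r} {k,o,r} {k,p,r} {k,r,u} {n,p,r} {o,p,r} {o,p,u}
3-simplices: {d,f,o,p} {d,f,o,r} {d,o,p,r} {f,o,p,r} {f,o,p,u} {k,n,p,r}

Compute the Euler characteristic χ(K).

n_0=8 n_1=26 n_2=24 n_3=6
χ=+8−26+24−6=0

χ(K)=0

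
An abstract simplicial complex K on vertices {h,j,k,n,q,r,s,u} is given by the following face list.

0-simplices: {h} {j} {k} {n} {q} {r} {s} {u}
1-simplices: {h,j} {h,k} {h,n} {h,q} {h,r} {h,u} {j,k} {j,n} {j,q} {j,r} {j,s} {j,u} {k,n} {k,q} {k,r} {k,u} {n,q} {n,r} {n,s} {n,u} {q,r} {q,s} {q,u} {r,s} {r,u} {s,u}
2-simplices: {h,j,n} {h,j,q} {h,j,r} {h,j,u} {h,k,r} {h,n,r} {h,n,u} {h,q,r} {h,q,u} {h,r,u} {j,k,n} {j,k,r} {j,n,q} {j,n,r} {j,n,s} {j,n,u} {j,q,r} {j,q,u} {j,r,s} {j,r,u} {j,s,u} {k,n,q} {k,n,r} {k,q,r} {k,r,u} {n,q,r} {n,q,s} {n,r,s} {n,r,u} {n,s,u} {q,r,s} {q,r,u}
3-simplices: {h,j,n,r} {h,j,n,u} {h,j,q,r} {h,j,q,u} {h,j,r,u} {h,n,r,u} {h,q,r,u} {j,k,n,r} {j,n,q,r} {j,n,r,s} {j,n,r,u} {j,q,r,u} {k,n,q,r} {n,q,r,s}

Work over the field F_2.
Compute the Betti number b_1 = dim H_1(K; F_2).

b_1=0

n_0=8 n_1=26 n_2=32 n_3=14  [Z2]
∂1: piv[hj,hk,hn,hq,hr,hu,js] rk=7  ker:jk,jn,jq,jr,ju,kn,kq,kr,ku,nq,nr,ns,nu,qr,qs,qu,rs,ru,su
∂2: piv[hjn,hjq,hjr,hju,hkr,hnr,hnu,hqr,hqu,hru,jkn,jkr,jnq,jns,jrs,jsu,knq,kru,nqs] rk=19  ker:jnr,jnu,jqr,jqu,jru,knr,kqr,nqr,nrs,nru,nsu,qrs,qru
∂3: piv[hjnr,hjnu,hjqr,hjqu,hjru,hnru,hqru,jknr,jnqr,jnrs,knqr,nqrs] rk=12  ker:jnru,jqru
b_1=(26−7)−19=0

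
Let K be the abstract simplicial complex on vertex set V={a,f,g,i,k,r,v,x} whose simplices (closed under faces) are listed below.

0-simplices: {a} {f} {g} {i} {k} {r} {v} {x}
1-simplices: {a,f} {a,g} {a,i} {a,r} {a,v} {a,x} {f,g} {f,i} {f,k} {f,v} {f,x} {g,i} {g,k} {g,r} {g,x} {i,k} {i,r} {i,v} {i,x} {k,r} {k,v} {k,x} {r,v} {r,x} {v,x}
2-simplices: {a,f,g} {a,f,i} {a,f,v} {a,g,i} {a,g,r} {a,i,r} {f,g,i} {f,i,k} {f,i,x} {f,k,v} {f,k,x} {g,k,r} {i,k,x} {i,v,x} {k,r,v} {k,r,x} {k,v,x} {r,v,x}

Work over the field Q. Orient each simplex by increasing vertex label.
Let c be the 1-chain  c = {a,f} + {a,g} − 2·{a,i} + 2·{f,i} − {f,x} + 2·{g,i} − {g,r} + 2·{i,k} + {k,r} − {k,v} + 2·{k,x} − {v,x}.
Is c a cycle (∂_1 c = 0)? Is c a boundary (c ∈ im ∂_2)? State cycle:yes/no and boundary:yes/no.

cycle:yes boundary:no

n_0=8 n_1=25 n_2=18  [Q]
∂1: piv[af,ag,ai,ar,av,ax,fk] rk=7  ker:fg,fi,fv,fx,gi,gk,gr,gx,ik,ir,iv,ix,kr,kv,kx,rv,rx,vx
∂2: piv[afg,afi,afv,agi,agr,air,fik,fix,fkv,fkx,gkr,ivx,krv,krx,kvx] rk=15  ker:fgi,ikx,rvx
∂1c = 0
c vs im∂2: residual ≠ 0 ⇒ not boundary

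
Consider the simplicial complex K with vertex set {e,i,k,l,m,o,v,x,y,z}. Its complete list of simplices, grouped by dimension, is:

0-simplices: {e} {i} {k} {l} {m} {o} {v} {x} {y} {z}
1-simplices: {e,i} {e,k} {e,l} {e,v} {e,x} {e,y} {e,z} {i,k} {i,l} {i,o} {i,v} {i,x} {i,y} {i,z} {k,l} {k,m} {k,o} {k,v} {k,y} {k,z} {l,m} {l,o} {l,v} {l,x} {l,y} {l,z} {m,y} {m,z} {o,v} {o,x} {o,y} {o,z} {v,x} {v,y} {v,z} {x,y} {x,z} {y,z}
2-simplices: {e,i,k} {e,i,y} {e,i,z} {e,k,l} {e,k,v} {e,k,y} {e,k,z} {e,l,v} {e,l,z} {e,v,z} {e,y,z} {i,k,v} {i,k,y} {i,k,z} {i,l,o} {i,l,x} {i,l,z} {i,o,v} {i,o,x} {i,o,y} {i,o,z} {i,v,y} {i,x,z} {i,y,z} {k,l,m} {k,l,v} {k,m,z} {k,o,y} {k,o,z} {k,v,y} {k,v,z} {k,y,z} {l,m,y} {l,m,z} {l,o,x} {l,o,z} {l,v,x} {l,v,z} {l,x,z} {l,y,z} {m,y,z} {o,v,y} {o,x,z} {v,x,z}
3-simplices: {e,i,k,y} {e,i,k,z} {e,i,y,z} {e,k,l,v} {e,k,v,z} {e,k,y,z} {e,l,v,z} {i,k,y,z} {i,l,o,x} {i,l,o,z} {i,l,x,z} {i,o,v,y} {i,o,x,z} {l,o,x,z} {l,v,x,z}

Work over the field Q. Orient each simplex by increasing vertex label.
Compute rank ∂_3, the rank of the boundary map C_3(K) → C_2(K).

n_0=10 n_1=38 n_2=44 n_3=15  [Q]
∂1: piv[ei,ek,el,ev,ex,ey,ez,io,km] rk=9  ker:ik,il,iv,ix,iy,iz,kl,ko,kv,ky,kz,lm,lo,lv,lx,ly,lz,my,mz,ov,ox,oy,oz,vx,vy,vz,xy,xz,yz
∂2: piv[eik,eiy,eiz,ekl,ekv,eky,ekz,elv,elz,evz,eyz,ikv,ilo,ilx,ilz,iov,iox,ioy,ioz,ivy,ixz,klm,kmz,koy,lmy,lvx,lyz] rk=27  ker:iky,ikz,iyz,klv,koz,kvy,kvz,kyz,lmz,lox,loz,lvz,lxz,myz,ovy,oxz,vxz
∂3: piv[eiky,eikz,eiyz,eklv,ekvz,ekyz,elvz,ilox,iloz,ilxz,iovy,ioxz,lvxz] rk=13  ker:ikyz,loxz
rk∂_3=13

rank∂_3=13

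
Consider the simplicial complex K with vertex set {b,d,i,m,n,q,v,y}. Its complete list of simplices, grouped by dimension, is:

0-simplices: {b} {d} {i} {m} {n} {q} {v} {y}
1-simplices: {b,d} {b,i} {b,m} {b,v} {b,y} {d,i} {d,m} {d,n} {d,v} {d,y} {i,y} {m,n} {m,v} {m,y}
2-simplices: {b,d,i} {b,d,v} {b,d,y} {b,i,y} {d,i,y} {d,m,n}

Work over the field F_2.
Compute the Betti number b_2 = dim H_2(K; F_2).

b_2=1

n_0=8 n_1=14 n_2=6  [Z2]
∂1: piv[bd,bi,bm,bv,by,dn] rk=6  ker:di,dm,dv,dy,iy,mn,mv,my
∂2: piv[bdi,bdv,bdy,biy,dmn] rk=5  ker:diy
b_2=(6−5)−0=1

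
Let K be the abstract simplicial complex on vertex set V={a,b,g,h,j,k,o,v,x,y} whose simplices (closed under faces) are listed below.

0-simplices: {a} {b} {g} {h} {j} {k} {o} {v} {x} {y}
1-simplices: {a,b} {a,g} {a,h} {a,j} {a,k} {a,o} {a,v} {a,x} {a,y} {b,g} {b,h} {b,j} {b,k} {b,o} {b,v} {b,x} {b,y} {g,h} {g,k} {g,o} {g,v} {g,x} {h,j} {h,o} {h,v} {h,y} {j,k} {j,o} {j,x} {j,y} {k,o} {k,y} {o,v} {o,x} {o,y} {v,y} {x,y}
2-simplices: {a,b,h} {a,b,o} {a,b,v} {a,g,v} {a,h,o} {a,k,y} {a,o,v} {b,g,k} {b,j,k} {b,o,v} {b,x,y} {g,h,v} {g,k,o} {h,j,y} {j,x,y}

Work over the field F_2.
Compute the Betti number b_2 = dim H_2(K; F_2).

b_2=1

n_0=10 n_1=37 n_2=15  [Z2]
∂1: piv[ab,ag,ah,aj,ak,ao,av,ax,ay] rk=9  ker:bg,bh,bj,bk,bo,bv,bx,by,gh,gk,go,gv,gx,hj,ho,hv,hy,jk,jo,jx,jy,ko,ky,ov,ox,oy,vy,xy
∂2: piv[abh,abo,abv,agv,aho,aky,aov,bgk,bjk,bxy,ghv,gko,hjy,jxy] rk=14  ker:bov
b_2=(15−14)−0=1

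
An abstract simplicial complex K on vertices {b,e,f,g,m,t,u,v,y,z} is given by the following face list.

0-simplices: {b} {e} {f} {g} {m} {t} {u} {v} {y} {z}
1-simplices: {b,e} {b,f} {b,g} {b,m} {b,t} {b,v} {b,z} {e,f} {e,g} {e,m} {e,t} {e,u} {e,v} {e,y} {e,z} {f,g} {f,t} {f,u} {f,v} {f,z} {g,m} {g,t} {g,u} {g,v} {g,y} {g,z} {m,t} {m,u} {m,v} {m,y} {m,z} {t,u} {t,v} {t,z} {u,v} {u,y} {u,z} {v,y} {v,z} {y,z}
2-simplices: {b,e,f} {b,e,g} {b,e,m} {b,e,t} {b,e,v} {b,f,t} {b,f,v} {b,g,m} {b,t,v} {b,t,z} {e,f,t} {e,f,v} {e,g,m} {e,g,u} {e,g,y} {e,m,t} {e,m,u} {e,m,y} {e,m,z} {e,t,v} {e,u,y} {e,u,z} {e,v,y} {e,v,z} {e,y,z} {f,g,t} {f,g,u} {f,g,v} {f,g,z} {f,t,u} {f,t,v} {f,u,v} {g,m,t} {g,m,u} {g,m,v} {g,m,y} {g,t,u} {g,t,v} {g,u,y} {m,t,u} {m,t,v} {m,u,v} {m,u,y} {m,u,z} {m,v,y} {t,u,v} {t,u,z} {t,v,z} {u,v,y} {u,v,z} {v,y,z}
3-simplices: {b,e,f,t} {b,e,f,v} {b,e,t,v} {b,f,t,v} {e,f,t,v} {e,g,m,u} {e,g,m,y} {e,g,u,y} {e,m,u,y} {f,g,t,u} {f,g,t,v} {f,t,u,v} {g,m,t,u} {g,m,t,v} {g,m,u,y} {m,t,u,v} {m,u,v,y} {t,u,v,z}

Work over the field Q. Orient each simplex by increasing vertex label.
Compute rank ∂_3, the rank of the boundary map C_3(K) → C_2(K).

rank∂_3=16

n_0=10 n_1=40 n_2=51 n_3=18  [Q]
∂1: piv[be,bf,bg,bm,bt,bv,bz,eu,ey] rk=9  ker:ef,eg,em,et,ev,ez,fg,ft,fu,fv,fz,gm,gt,gu,gv,gy,gz,mt,mu,mv,my,mz,tu,tv,tz,uv,uy,uz,vy,vz,yz
∂2: piv[bef,beg,bem,bet,bev,bft,bfv,bgm,btv,btz,egu,egy,emt,emu,emy,emz,euy,euz,evy,evz,eyz,fgt,fgu,fgv,fgz,ftu,fuv,gmt,gmv,tuz] rk=30  ker:eft,efv,egm,etv,ftv,gmu,gmy,gtu,gtv,guy,mtu,mtv,muv,muy,muz,mvy,tuv,tvz,uvy,uvz,vyz
∂3: piv[beft,befv,betv,bftv,egmu,egmy,eguy,emuy,fgtu,fgtv,ftuv,gmtu,gmtv,mtuv,muvy,tuvz] rk=16  ker:eftv,gmuy
rk∂_3=16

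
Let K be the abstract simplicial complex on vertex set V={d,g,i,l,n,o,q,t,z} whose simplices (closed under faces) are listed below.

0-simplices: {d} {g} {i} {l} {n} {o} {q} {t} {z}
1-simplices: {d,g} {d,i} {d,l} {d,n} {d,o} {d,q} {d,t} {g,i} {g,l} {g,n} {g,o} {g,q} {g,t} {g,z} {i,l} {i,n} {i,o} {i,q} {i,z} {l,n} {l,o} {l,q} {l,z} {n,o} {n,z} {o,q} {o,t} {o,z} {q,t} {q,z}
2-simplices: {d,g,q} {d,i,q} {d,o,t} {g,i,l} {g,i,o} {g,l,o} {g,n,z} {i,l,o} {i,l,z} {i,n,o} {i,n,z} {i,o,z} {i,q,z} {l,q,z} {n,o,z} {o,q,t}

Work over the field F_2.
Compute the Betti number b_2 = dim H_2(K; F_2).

n_0=9 n_1=30 n_2=16  [Z2]
∂1: piv[dg,di,dl,dn,do,dq,dt,gz] rk=8  ker:gi,gl,gn,go,gq,gt,il,in,io,iq,iz,ln,lo,lq,lz,no,nz,oq,ot,oz,qt,qz
∂2: piv[dgq,diq,dot,gil,gio,glo,gnz,ilz,ino,inz,ioz,iqz,lqz,oqt] rk=14  ker:ilo,noz
b_2=(16−14)−0=2

b_2=2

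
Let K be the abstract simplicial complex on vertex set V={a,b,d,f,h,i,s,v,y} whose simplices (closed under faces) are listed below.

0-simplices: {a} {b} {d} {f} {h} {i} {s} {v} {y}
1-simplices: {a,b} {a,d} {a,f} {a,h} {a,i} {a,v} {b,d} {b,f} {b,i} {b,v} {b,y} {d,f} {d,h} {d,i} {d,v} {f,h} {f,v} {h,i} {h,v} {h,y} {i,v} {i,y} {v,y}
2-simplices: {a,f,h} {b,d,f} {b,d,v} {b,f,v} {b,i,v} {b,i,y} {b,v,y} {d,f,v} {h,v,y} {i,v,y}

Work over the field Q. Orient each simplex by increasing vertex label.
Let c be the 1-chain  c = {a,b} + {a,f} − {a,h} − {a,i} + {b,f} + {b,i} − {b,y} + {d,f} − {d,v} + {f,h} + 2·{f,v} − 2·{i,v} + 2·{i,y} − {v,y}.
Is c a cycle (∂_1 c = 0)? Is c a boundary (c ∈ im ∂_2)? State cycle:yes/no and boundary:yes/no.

n_0=9 n_1=23 n_2=10  [Q]
∂1: piv[ab,ad,af,ah,ai,av,by] rk=7  ker:bd,bf,bi,bv,df,dh,di,dv,fh,fv,hi,hv,hy,iv,iy,vy
∂2: piv[afh,bdf,bdv,bfv,biv,biy,bvy,hvy] rk=8  ker:dfv,ivy
∂1c = 0
c vs im∂2: residual ≠ 0 ⇒ not boundary

cycle:yes boundary:no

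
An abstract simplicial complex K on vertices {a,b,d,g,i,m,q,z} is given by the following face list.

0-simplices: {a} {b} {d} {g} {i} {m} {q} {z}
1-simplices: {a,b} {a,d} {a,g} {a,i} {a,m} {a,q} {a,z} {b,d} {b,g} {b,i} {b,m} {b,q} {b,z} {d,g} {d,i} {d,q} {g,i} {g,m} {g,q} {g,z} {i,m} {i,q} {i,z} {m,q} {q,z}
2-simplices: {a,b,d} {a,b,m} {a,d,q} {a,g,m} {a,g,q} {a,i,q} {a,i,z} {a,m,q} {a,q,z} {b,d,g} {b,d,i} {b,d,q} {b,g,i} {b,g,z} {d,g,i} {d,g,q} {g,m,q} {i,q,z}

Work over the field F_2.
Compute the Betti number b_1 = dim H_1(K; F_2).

n_0=8 n_1=25 n_2=18  [Z2]
∂1: piv[ab,ad,ag,ai,am,aq,az] rk=7  ker:bd,bg,bi,bm,bq,bz,dg,di,dq,gi,gm,gq,gz,im,iq,iz,mq,qz
∂2: piv[abd,abm,adq,agm,agq,aiq,aiz,amq,aqz,bdg,bdi,bdq,bgi,bgz,dgq] rk=15  ker:dgi,gmq,iqz
b_1=(25−7)−15=3

b_1=3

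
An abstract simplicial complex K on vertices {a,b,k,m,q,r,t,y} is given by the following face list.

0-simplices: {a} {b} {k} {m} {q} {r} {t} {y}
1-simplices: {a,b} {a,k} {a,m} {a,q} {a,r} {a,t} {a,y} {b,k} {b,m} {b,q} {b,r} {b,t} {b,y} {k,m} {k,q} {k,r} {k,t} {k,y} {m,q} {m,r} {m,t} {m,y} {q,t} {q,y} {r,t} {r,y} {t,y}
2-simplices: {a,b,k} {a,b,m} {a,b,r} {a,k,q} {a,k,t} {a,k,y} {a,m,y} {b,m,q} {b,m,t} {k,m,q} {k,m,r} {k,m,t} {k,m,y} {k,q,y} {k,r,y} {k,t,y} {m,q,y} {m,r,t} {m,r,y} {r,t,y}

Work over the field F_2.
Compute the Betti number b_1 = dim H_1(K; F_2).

b_1=3

n_0=8 n_1=27 n_2=20  [Z2]
∂1: piv[ab,ak,am,aq,ar,at,ay] rk=7  ker:bk,bm,bq,br,bt,by,km,kq,kr,kt,ky,mq,mr,mt,my,qt,qy,rt,ry,ty
∂2: piv[abk,abm,abr,akq,akt,aky,amy,bmq,bmt,kmq,kmr,kmt,kmy,kqy,kry,kty,mrt] rk=17  ker:mqy,mry,rty
b_1=(27−7)−17=3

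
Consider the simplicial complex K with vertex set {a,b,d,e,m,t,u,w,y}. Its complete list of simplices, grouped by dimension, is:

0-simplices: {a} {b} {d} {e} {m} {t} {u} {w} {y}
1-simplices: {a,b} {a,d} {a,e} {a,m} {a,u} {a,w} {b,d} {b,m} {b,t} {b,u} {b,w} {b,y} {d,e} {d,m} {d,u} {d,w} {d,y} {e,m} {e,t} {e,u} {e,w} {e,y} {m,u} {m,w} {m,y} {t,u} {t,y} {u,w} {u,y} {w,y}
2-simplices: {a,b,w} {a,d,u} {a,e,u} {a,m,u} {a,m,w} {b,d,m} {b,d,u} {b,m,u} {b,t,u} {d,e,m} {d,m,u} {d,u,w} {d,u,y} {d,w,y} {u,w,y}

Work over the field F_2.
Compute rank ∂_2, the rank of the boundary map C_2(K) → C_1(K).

n_0=9 n_1=30 n_2=15  [Z2]
∂1: piv[ab,ad,ae,am,au,aw,bt,by] rk=8  ker:bd,bm,bu,bw,de,dm,du,dw,dy,em,et,eu,ew,ey,mu,mw,my,tu,ty,uw,uy,wy
∂2: piv[abw,adu,aeu,amu,amw,bdm,bdu,bmu,btu,dem,duw,duy,dwy] rk=13  ker:dmu,uwy
rk∂_2=13

rank∂_2=13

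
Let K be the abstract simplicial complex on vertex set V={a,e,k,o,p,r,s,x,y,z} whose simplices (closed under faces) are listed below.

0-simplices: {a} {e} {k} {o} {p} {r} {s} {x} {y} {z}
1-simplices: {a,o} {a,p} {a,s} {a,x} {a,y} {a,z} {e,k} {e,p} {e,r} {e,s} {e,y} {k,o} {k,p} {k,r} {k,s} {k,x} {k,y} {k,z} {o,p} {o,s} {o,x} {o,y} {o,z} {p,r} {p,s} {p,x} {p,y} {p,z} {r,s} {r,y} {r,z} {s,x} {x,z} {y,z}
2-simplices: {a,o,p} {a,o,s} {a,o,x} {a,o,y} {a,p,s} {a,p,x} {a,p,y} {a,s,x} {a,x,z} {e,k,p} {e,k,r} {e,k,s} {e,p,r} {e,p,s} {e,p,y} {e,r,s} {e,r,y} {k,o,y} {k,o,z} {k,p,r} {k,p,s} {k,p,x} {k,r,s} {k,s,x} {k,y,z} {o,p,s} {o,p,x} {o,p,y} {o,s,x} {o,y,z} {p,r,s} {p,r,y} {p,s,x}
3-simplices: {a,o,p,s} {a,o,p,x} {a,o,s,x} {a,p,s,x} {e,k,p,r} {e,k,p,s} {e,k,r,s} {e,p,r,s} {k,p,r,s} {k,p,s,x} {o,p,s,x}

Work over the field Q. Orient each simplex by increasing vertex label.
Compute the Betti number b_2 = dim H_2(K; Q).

n_0=10 n_1=34 n_2=33 n_3=11  [Q]
∂1: piv[ao,ap,as,ax,ay,az,ek,ep,er] rk=9  ker:es,ey,ko,kp,kr,ks,kx,ky,kz,op,os,ox,oy,oz,pr,ps,px,py,pz,rs,ry,rz,sx,xz,yz
∂2: piv[aop,aos,aox,aoy,aps,apx,apy,asx,axz,ekp,ekr,eks,epr,eps,epy,ers,ery,koy,koz,kpx,kyz] rk=21  ker:kpr,kps,krs,ksx,ops,opx,opy,osx,oyz,prs,pry,psx
∂3: piv[aops,aopx,aosx,apsx,ekpr,ekps,ekrs,eprs,kpsx] rk=9  ker:kprs,opsx
b_2=(33−21)−9=3

b_2=3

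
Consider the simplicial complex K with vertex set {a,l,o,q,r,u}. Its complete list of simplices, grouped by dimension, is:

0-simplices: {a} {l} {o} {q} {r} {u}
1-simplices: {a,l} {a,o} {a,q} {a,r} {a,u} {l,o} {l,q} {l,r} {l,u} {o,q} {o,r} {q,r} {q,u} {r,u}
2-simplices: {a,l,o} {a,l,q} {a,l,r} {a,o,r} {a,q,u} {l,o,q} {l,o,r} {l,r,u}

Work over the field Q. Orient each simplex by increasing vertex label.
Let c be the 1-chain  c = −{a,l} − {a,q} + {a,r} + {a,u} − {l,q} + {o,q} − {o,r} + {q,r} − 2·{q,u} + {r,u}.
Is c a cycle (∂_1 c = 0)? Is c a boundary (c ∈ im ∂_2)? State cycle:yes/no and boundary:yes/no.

n_0=6 n_1=14 n_2=8  [Q]
∂1: piv[al,ao,aq,ar,au] rk=5  ker:lo,lq,lr,lu,oq,or,qr,qu,ru
∂2: piv[alo,alq,alr,aor,aqu,loq,lru] rk=7  ker:lor
∂1c = 0
c vs im∂2: residual ≠ 0 ⇒ not boundary

cycle:yes boundary:no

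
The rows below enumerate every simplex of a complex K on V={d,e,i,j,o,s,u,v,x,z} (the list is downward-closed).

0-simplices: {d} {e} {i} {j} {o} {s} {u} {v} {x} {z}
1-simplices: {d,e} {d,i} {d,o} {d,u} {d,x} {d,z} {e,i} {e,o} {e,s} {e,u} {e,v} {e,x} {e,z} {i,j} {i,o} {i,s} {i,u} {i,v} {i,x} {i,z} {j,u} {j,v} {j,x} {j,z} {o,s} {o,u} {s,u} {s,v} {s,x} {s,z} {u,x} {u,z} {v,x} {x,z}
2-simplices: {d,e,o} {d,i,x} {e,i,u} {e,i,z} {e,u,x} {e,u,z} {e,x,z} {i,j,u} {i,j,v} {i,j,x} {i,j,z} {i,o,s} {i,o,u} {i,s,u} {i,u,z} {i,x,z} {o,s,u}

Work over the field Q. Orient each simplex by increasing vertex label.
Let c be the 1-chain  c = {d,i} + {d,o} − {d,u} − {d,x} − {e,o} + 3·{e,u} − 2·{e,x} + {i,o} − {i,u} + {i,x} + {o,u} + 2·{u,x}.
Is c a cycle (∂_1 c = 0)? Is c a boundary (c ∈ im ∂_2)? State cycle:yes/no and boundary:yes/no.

n_0=10 n_1=34 n_2=17  [Q]
∂1: piv[de,di,do,du,dx,dz,es,ev,ij] rk=9  ker:ei,eo,eu,ex,ez,io,is,iu,iv,ix,iz,ju,jv,jx,jz,os,ou,su,sv,sx,sz,ux,uz,vx,xz
∂2: piv[deo,dix,eiu,eiz,eux,euz,exz,iju,ijv,ijx,ijz,ios,iou,isu,ixz] rk=15  ker:iuz,osu
∂1c = 0
c vs im∂2: residual ≠ 0 ⇒ not boundary

cycle:yes boundary:no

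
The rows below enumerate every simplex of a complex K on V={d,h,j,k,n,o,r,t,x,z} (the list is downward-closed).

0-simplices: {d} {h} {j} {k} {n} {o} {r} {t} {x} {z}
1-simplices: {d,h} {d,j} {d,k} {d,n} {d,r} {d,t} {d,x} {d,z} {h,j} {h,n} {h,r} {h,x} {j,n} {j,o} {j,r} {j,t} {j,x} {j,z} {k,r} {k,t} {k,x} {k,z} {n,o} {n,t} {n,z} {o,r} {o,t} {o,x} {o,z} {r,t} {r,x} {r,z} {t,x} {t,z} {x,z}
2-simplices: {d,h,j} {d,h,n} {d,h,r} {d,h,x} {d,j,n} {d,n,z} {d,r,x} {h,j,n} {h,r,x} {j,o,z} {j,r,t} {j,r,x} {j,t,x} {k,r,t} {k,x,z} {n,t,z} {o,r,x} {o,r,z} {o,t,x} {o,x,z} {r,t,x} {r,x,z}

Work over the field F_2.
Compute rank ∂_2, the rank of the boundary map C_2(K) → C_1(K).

n_0=10 n_1=35 n_2=22  [Z2]
∂1: piv[dh,dj,dk,dn,dr,dt,dx,dz,jo] rk=9  ker:hj,hn,hr,hx,jn,jr,jt,jx,jz,kr,kt,kx,kz,no,nt,nz,or,ot,ox,oz,rt,rx,rz,tx,tz,xz
∂2: piv[dhj,dhn,dhr,dhx,djn,dnz,drx,joz,jrt,jrx,jtx,krt,kxz,ntz,orx,orz,otx,oxz] rk=18  ker:hjn,hrx,rtx,rxz
rk∂_2=18

rank∂_2=18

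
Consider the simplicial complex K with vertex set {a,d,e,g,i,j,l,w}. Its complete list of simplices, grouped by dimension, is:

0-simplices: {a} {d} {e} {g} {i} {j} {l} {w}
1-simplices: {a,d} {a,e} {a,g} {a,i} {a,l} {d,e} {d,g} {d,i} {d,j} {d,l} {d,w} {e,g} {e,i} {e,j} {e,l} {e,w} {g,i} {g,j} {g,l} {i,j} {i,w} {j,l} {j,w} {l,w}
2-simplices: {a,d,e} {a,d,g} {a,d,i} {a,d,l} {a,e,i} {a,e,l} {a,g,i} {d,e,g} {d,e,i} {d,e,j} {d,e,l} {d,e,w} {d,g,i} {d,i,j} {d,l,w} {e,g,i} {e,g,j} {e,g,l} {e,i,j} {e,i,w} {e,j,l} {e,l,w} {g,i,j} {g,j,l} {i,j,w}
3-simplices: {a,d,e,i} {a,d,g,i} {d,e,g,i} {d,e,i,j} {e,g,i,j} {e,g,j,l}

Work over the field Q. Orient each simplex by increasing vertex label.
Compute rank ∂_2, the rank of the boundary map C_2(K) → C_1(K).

n_0=8 n_1=24 n_2=25 n_3=6  [Q]
∂1: piv[ad,ae,ag,ai,al,dj,dw] rk=7  ker:de,dg,di,dl,eg,ei,ej,el,ew,gi,gj,gl,ij,iw,jl,jw,lw
∂2: piv[ade,adg,adi,adl,aei,ael,agi,deg,dej,dew,dij,dlw,egj,egl,eiw,ejl,ijw] rk=17  ker:dei,del,dgi,egi,eij,elw,gij,gjl
∂3: piv[adei,adgi,degi,deij,egij,egjl] rk=6
rk∂_2=17

rank∂_2=17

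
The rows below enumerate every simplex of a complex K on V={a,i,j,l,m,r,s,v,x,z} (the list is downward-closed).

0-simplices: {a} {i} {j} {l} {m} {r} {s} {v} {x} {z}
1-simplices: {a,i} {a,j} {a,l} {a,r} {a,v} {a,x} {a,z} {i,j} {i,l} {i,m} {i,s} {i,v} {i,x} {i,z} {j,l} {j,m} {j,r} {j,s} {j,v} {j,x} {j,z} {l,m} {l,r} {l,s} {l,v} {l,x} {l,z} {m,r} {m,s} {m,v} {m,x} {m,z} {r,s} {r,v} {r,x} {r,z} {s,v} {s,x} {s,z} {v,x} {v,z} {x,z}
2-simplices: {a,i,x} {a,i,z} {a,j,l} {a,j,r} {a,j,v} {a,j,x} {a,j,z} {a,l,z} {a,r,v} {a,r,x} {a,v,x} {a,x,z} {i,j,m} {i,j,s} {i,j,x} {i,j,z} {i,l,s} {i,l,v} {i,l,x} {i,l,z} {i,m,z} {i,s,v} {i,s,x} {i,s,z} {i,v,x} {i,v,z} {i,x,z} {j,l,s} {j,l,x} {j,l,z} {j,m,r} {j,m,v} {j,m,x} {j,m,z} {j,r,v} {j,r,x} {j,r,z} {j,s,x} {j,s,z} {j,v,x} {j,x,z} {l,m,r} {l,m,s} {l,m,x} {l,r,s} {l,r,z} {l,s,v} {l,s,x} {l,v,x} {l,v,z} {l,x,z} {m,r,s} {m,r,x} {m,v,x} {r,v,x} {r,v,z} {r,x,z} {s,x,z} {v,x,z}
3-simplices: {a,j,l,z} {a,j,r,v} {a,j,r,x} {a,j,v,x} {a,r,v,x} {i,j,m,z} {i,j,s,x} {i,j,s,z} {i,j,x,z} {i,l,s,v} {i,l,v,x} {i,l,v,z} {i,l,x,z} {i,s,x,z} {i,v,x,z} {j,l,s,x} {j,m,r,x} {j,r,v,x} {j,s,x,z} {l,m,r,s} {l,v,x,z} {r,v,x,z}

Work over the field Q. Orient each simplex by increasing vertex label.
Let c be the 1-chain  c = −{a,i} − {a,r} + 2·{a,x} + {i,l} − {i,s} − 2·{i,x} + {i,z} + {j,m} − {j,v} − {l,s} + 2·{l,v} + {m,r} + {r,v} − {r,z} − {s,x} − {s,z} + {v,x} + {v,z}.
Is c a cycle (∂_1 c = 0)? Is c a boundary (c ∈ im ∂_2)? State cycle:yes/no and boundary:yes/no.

n_0=10 n_1=42 n_2=59 n_3=22  [Q]
∂1: piv[ai,aj,al,ar,av,ax,az,im,is] rk=9  ker:ij,il,iv,ix,iz,jl,jm,jr,js,jv,jx,jz,lm,lr,ls,lv,lx,lz,mr,ms,mv,mx,mz,rs,rv,rx,rz,sv,sx,sz,vx,vz,xz
∂2: piv[aix,aiz,ajl,ajr,ajv,ajx,ajz,alz,arv,arx,avx,axz,ijm,ijs,ijx,ils,ilv,ilx,ilz,imz,isv,isx,isz,ivx,ivz,jmr,jmv,jmx,jrz,lmr,lms,lmx,lrs] rk=33  ker:ijz,ixz,jls,jlx,jlz,jmz,jrv,jrx,jsx,jsz,jvx,jxz,lrz,lsv,lsx,lvx,lvz,lxz,mrs,mrx,mvx,rvx,rvz,rxz,sxz,vxz
∂3: piv[ajlz,ajrv,ajrx,ajvx,arvx,ijmz,ijsx,ijsz,ijxz,ilsv,ilvx,ilvz,ilxz,isxz,ivxz,jlsx,jmrx,lmrs,rvxz] rk=19  ker:jrvx,jsxz,lvxz
∂1c = 0
c vs im∂2: reduces to 0 ⇒ boundary

cycle:yes boundary:yes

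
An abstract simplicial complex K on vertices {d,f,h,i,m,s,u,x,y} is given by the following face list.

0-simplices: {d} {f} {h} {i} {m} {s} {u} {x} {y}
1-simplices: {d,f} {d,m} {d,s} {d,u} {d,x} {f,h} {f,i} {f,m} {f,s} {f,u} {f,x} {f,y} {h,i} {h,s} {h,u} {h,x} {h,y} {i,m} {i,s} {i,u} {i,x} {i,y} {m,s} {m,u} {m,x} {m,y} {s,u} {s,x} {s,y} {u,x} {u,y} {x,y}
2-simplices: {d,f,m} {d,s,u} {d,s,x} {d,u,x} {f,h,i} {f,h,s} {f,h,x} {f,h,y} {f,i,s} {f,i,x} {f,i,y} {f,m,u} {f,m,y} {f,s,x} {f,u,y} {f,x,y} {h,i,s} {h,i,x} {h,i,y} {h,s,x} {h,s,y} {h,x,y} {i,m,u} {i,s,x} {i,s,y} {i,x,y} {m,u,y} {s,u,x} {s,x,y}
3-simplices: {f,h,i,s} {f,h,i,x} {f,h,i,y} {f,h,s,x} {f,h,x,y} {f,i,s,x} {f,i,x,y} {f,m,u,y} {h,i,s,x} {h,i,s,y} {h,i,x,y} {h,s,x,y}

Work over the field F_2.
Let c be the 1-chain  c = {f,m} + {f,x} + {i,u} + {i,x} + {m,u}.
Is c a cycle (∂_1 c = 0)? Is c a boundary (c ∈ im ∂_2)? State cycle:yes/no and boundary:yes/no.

cycle:yes boundary:no

n_0=9 n_1=32 n_2=29 n_3=12  [Z2]
∂1: piv[df,dm,ds,du,dx,fh,fi,fy] rk=8  ker:fm,fs,fu,fx,hi,hs,hu,hx,hy,im,is,iu,ix,iy,ms,mu,mx,my,su,sx,sy,ux,uy,xy
∂2: piv[dfm,dsu,dsx,dux,fhi,fhs,fhx,fhy,fis,fix,fiy,fmu,fmy,fsx,fuy,fxy,hsy,imu] rk=18  ker:his,hix,hiy,hsx,hxy,isx,isy,ixy,muy,sux,sxy
∂3: piv[fhis,fhix,fhiy,fhsx,fhxy,fisx,fixy,fmuy,hisy,hsxy] rk=10  ker:hisx,hixy
∂1c = 0
c vs im∂2: residual ≠ 0 ⇒ not boundary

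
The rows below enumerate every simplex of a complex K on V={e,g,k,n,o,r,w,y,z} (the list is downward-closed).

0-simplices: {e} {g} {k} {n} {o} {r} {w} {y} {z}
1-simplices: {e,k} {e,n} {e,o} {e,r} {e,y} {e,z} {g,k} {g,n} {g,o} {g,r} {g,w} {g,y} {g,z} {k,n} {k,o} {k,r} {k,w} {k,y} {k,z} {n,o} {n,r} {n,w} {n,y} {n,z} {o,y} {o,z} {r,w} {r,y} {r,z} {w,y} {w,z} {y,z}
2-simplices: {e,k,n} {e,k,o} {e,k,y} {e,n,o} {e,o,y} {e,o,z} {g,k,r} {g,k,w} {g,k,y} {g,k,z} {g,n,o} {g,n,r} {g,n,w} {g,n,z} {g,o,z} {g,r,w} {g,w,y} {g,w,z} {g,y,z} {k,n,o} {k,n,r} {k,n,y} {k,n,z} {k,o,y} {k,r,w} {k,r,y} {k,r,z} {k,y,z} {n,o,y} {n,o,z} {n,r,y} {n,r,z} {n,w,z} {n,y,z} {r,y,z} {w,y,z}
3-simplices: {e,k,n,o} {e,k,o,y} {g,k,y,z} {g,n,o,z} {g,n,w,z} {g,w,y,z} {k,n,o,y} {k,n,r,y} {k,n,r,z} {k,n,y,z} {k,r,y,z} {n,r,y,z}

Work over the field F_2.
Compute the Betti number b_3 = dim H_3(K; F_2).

b_3=1

n_0=9 n_1=32 n_2=36 n_3=12  [Z2]
∂1: piv[ek,en,eo,er,ey,ez,gk,gw] rk=8  ker:gn,go,gr,gy,gz,kn,ko,kr,kw,ky,kz,no,nr,nw,ny,nz,oy,oz,rw,ry,rz,wy,wz,yz
∂2: piv[ekn,eko,eky,eno,eoy,eoz,gkr,gkw,gky,gkz,gno,gnr,gnw,gnz,goz,grw,gwy,gwz,gyz,knr,kny,kry,krz] rk=23  ker:kno,knz,koy,krw,kyz,noy,noz,nry,nrz,nwz,nyz,ryz,wyz
∂3: piv[ekno,ekoy,gkyz,gnoz,gnwz,gwyz,knoy,knry,knrz,knyz,kryz] rk=11  ker:nryz
b_3=(12−11)−0=1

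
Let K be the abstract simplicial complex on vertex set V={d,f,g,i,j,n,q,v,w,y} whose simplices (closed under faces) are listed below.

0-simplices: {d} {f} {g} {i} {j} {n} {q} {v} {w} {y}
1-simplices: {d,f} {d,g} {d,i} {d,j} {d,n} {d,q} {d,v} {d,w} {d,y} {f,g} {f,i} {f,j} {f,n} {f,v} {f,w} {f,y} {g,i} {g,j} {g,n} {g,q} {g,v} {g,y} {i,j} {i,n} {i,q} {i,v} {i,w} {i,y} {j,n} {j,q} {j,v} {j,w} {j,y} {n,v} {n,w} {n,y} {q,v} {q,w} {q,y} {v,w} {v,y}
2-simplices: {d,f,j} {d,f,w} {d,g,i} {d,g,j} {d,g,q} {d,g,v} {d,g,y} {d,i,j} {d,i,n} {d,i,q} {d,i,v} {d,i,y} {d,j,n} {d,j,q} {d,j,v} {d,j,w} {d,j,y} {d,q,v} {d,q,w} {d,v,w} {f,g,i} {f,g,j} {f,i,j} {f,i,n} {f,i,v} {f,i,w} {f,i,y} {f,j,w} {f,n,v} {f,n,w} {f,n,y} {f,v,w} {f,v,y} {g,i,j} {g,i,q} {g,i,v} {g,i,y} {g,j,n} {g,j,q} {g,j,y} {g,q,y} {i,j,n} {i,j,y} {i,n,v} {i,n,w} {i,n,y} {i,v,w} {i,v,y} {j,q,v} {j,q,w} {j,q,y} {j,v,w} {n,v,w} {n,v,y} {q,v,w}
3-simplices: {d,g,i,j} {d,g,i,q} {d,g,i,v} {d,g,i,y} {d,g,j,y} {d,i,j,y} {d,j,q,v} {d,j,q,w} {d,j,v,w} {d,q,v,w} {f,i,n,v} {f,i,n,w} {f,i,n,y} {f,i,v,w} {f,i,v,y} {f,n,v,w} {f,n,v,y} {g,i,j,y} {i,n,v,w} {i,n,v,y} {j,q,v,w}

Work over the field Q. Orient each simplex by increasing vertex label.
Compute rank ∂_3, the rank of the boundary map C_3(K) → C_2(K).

n_0=10 n_1=41 n_2=55 n_3=21  [Q]
∂1: piv[df,dg,di,dj,dn,dq,dv,dw,dy] rk=9  ker:fg,fi,fj,fn,fv,fw,fy,gi,gj,gn,gq,gv,gy,ij,in,iq,iv,iw,iy,jn,jq,jv,jw,jy,nv,nw,ny,qv,qw,qy,vw,vy
∂2: piv[dfj,dfw,dgi,dgj,dgq,dgv,dgy,dij,din,diq,div,diy,djn,djq,djv,djw,djy,dqv,dqw,dvw,fgi,fgj,fin,fiv,fiw,fiy,fnv,fnw,fny,fvy,gjn,gqy] rk=32  ker:fij,fjw,fvw,gij,giq,giv,giy,gjq,gjy,ijn,ijy,inv,inw,iny,ivw,ivy,jqv,jqw,jqy,jvw,nvw,nvy,qvw
∂3: piv[dgij,dgiq,dgiv,dgiy,dgjy,dijy,djqv,djqw,djvw,dqvw,finv,finw,finy,fivw,fivy,fnvw,fnvy] rk=17  ker:gijy,invw,invy,jqvw
rk∂_3=17

rank∂_3=17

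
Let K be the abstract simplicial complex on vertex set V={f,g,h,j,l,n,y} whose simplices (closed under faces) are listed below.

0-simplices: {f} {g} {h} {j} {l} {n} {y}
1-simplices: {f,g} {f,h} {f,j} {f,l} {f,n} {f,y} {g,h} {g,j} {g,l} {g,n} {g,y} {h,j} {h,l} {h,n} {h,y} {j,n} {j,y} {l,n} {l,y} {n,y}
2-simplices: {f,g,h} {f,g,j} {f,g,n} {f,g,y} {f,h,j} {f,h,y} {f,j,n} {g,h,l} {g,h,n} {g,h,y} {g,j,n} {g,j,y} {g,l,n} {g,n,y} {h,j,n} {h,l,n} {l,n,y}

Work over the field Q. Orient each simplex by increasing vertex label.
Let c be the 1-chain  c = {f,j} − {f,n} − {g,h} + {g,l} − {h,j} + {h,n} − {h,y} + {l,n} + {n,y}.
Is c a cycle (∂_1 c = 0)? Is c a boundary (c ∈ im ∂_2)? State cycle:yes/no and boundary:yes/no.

n_0=7 n_1=20 n_2=17  [Q]
∂1: piv[fg,fh,fj,fl,fn,fy] rk=6  ker:gh,gj,gl,gn,gy,hj,hl,hn,hy,jn,jy,ln,ly,ny
∂2: piv[fgh,fgj,fgn,fgy,fhj,fhy,fjn,ghl,ghn,gjy,gln,gny,lny] rk=13  ker:ghy,gjn,hjn,hln
∂1c = 0
c vs im∂2: reduces to 0 ⇒ boundary

cycle:yes boundary:yes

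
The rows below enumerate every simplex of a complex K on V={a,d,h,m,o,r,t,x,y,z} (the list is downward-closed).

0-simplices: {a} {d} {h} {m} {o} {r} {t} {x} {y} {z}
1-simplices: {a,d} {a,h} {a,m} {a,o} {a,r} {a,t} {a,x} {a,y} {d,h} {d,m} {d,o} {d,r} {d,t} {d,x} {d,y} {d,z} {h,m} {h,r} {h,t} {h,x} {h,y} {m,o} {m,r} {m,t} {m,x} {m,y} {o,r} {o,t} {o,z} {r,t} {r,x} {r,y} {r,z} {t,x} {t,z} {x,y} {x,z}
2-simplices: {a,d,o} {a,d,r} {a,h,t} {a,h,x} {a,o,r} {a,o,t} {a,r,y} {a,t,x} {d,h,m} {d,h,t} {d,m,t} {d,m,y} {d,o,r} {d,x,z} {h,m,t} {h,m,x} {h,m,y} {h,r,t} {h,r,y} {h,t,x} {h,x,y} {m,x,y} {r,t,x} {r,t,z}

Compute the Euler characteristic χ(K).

n_0=10 n_1=37 n_2=24
χ=+10−37+24=-3

χ(K)=-3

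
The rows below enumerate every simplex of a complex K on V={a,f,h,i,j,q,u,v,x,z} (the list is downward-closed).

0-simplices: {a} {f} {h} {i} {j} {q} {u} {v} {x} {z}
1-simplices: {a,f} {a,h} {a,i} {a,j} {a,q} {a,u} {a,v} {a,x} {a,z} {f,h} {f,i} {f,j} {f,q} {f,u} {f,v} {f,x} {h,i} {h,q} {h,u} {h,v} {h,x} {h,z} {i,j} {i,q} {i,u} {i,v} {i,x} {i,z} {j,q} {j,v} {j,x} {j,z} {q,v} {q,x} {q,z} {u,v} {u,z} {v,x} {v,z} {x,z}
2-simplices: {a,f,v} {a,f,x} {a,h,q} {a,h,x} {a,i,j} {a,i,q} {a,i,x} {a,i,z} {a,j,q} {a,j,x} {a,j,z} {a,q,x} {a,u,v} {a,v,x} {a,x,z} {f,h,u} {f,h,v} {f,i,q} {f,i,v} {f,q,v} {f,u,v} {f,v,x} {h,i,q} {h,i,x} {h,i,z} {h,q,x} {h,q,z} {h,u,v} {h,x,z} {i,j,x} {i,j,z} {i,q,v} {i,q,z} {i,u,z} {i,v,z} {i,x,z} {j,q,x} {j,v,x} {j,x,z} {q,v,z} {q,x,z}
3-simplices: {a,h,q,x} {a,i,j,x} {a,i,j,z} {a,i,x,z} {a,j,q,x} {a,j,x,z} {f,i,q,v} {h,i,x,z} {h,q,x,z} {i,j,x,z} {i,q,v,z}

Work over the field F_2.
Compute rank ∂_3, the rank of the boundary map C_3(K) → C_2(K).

n_0=10 n_1=40 n_2=41 n_3=11  [Z2]
∂1: piv[af,ah,ai,aj,aq,au,av,ax,az] rk=9  ker:fh,fi,fj,fq,fu,fv,fx,hi,hq,hu,hv,hx,hz,ij,iq,iu,iv,ix,iz,jq,jv,jx,jz,qv,qx,qz,uv,uz,vx,vz,xz
∂2: piv[afv,afx,ahq,ahx,aij,aiq,aix,aiz,ajq,ajx,ajz,aqx,auv,avx,axz,fhu,fhv,fiq,fiv,fqv,fuv,hiq,hiz,hqz,iuz,ivz,jvx] rk=27  ker:fvx,hix,hqx,huv,hxz,ijx,ijz,iqv,iqz,ixz,jqx,jxz,qvz,qxz
∂3: piv[ahqx,aijx,aijz,aixz,ajqx,ajxz,fiqv,hixz,hqxz,iqvz] rk=10  ker:ijxz
rk∂_3=10

rank∂_3=10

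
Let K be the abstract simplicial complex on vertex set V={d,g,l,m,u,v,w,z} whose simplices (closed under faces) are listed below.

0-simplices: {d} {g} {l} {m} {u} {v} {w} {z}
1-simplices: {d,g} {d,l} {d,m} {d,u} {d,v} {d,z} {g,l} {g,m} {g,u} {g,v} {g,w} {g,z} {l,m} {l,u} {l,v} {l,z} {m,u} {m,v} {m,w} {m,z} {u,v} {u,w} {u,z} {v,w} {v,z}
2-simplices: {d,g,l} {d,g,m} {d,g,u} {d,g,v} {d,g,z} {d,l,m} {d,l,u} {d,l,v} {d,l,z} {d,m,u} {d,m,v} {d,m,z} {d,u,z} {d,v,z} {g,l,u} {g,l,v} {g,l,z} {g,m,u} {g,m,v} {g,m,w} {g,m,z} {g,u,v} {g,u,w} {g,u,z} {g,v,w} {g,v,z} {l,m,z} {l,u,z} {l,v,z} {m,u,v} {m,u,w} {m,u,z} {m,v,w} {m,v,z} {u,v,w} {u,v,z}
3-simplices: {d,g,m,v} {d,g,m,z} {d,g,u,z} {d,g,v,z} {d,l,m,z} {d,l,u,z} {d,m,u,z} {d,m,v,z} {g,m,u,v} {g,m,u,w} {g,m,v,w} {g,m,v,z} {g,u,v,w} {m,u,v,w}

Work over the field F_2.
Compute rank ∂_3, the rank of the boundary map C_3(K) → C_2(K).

rank∂_3=12

n_0=8 n_1=25 n_2=36 n_3=14  [Z2]
∂1: piv[dg,dl,dm,du,dv,dz,gw] rk=7  ker:gl,gm,gu,gv,gz,lm,lu,lv,lz,mu,mv,mw,mz,uv,uw,uz,vw,vz
∂2: piv[dgl,dgm,dgu,dgv,dgz,dlm,dlu,dlv,dlz,dmu,dmv,dmz,duz,dvz,gmw,guv,guw,gvw] rk=18  ker:glu,glv,glz,gmu,gmv,gmz,guz,gvz,lmz,luz,lvz,muv,muw,muz,mvw,mvz,uvw,uvz
∂3: piv[dgmv,dgmz,dguz,dgvz,dlmz,dluz,dmuz,dmvz,gmuv,gmuw,gmvw,guvw] rk=12  ker:gmvz,muvw
rk∂_3=12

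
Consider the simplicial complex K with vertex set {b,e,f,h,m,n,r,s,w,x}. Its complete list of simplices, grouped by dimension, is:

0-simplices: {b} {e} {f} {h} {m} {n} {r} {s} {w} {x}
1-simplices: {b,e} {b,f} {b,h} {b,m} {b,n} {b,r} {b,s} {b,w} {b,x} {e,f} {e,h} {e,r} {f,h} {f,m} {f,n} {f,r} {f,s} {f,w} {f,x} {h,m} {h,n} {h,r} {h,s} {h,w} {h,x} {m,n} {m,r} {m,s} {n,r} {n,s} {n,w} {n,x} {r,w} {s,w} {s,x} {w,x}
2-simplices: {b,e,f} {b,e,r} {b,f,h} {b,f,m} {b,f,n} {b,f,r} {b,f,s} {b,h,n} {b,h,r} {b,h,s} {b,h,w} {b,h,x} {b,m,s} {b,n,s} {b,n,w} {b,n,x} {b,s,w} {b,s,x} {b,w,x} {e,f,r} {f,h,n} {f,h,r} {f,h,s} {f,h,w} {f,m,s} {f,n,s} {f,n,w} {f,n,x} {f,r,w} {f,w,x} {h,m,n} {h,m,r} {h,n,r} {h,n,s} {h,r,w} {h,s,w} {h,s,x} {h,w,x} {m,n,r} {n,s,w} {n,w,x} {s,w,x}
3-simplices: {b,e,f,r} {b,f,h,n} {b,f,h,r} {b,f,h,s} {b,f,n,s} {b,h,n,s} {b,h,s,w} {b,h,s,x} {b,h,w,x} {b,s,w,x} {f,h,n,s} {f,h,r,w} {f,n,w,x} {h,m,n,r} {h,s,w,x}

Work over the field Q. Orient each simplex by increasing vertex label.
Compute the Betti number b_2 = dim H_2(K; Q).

b_2=4

n_0=10 n_1=36 n_2=42 n_3=15  [Q]
∂1: piv[be,bf,bh,bm,bn,br,bs,bw,bx] rk=9  ker:ef,eh,er,fh,fm,fn,fr,fs,fw,fx,hm,hn,hr,hs,hw,hx,mn,mr,ms,nr,ns,nw,nx,rw,sw,sx,wx
∂2: piv[bef,ber,bfh,bfm,bfn,bfr,bfs,bhn,bhr,bhs,bhw,bhx,bms,bns,bnw,bnx,bsw,bsx,bwx,fhw,fnx,frw,hmn,hmr,hnr] rk=25  ker:efr,fhn,fhr,fhs,fms,fns,fnw,fwx,hns,hrw,hsw,hsx,hwx,mnr,nsw,nwx,swx
∂3: piv[befr,bfhn,bfhr,bfhs,bfns,bhns,bhsw,bhsx,bhwx,bswx,fhrw,fnwx,hmnr] rk=13  ker:fhns,hswx
b_2=(42−25)−13=4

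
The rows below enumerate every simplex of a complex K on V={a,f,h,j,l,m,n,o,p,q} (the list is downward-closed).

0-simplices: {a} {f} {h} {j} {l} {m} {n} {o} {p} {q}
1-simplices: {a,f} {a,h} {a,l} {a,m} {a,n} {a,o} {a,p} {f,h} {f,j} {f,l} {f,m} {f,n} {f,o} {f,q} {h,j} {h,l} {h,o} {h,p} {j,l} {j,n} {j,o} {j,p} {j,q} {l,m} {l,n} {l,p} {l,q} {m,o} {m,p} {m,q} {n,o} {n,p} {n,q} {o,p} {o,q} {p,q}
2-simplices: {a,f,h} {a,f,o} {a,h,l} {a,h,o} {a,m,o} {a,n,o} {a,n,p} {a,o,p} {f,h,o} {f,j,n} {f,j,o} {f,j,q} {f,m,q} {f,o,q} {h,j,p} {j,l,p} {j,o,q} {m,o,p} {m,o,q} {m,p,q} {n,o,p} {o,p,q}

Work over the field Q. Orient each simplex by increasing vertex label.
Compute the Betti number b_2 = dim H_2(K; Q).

n_0=10 n_1=36 n_2=22  [Q]
∂1: piv[af,ah,al,am,an,ao,ap,fj,fq] rk=9  ker:fh,fl,fm,fn,fo,hj,hl,ho,hp,jl,jn,jo,jp,jq,lm,ln,lp,lq,mo,mp,mq,no,np,nq,op,oq,pq
∂2: piv[afh,afo,ahl,aho,amo,ano,anp,aop,fjn,fjo,fjq,fmq,foq,hjp,jlp,mop,moq,mpq] rk=18  ker:fho,joq,nop,opq
b_2=(22−18)−0=4

b_2=4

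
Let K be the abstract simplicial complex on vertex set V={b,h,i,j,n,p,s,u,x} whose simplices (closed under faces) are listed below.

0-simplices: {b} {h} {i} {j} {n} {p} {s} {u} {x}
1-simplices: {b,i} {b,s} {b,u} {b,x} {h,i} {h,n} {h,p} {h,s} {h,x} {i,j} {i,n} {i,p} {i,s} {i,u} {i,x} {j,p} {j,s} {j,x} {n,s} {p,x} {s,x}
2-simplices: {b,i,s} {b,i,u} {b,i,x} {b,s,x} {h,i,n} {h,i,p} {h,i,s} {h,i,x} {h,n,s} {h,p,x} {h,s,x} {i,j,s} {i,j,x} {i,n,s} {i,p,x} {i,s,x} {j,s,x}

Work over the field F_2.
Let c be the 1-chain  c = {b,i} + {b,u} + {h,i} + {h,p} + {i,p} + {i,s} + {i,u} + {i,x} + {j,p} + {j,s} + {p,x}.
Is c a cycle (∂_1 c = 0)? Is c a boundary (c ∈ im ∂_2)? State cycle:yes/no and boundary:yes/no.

cycle:yes boundary:no

n_0=9 n_1=21 n_2=17  [Z2]
∂1: piv[bi,bs,bu,bx,hi,hn,hp,ij] rk=8  ker:hs,hx,in,ip,is,iu,ix,jp,js,jx,ns,px,sx
∂2: piv[bis,biu,bix,bsx,hin,hip,his,hix,hns,hpx,ijs,ijx] rk=12  ker:hsx,ins,ipx,isx,jsx
∂1c = 0
c vs im∂2: residual ≠ 0 ⇒ not boundary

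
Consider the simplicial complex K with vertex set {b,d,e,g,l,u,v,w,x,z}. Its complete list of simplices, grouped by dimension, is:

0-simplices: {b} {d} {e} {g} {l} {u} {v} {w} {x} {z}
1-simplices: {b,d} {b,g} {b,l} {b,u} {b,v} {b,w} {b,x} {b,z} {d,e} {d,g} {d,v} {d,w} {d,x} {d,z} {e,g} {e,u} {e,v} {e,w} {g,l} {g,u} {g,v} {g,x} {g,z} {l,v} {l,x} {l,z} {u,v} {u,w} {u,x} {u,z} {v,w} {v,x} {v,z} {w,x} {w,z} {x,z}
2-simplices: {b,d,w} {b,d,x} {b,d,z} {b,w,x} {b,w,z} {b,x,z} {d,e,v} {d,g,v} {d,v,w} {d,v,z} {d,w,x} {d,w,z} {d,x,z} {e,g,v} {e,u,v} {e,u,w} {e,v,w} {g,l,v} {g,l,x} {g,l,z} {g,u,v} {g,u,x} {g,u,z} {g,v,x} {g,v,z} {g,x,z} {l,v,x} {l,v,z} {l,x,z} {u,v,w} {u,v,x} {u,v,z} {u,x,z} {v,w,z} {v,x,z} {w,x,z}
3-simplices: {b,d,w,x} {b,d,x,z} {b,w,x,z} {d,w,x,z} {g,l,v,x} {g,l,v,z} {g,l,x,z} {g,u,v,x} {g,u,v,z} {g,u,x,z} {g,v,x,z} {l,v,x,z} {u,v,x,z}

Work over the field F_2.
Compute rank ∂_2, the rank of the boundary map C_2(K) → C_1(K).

rank∂_2=23

n_0=10 n_1=36 n_2=36 n_3=13  [Z2]
∂1: piv[bd,bg,bl,bu,bv,bw,bx,bz,de] rk=9  ker:dg,dv,dw,dx,dz,eg,eu,ev,ew,gl,gu,gv,gx,gz,lv,lx,lz,uv,uw,ux,uz,vw,vx,vz,wx,wz,xz
∂2: piv[bdw,bdx,bdz,bwx,bwz,bxz,dev,dgv,dvw,dvz,egv,euv,euw,evw,glv,glx,glz,guv,gux,guz,gvx,gvz,gxz] rk=23  ker:dwx,dwz,dxz,lvx,lvz,lxz,uvw,uvx,uvz,uxz,vwz,vxz,wxz
∂3: piv[bdwx,bdxz,bwxz,dwxz,glvx,glvz,glxz,guvx,guvz,guxz,gvxz] rk=11  ker:lvxz,uvxz
rk∂_2=23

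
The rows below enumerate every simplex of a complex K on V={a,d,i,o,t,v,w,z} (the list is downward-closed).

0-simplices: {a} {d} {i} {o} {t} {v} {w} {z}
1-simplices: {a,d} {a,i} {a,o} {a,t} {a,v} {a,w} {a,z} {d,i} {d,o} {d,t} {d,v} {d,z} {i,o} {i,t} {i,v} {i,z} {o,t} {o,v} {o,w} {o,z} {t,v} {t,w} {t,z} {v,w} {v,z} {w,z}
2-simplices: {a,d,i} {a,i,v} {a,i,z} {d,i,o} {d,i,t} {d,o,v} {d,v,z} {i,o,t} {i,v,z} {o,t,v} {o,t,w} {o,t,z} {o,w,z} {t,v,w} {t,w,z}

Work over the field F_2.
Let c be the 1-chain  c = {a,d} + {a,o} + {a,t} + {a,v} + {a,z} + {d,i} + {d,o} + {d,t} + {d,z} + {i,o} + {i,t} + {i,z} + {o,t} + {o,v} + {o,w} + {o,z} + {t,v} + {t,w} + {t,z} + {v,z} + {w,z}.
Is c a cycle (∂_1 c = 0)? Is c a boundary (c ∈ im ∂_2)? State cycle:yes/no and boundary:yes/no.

n_0=8 n_1=26 n_2=15  [Z2]
∂1: piv[ad,ai,ao,at,av,aw,az] rk=7  ker:di,do,dt,dv,dz,io,it,iv,iz,ot,ov,ow,oz,tv,tw,tz,vw,vz,wz
∂2: piv[adi,aiv,aiz,dio,dit,dov,dvz,iot,ivz,otv,otw,otz,owz,tvw] rk=14  ker:twz
∂1c = {a} + {d} + {o} + {t} + {w} + {z}

cycle:no boundary:no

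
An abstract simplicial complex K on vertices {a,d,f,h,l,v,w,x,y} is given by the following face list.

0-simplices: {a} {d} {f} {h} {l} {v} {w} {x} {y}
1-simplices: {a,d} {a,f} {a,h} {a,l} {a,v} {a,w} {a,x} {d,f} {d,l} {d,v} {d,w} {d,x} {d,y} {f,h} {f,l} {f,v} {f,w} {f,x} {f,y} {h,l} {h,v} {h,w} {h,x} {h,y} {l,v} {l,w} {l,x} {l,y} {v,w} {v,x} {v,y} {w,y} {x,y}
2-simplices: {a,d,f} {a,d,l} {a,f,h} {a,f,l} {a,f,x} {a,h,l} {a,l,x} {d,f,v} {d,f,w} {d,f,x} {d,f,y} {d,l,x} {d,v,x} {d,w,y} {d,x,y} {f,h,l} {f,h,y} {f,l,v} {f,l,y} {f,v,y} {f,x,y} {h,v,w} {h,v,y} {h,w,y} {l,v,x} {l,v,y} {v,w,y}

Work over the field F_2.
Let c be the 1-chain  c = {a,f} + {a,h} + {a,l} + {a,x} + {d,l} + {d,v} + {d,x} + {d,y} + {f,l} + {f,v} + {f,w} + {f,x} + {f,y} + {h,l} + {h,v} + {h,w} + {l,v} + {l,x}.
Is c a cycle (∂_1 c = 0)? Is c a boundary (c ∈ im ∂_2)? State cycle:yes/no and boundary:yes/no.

cycle:yes boundary:yes

n_0=9 n_1=33 n_2=27  [Z2]
∂1: piv[ad,af,ah,al,av,aw,ax,dy] rk=8  ker:df,dl,dv,dw,dx,fh,fl,fv,fw,fx,fy,hl,hv,hw,hx,hy,lv,lw,lx,ly,vw,vx,vy,wy,xy
∂2: piv[adf,adl,afh,afl,afx,ahl,alx,dfv,dfw,dfx,dfy,dvx,dwy,dxy,fhy,flv,fly,fvy,hvw,hvy,hwy] rk=21  ker:dlx,fhl,fxy,lvx,lvy,vwy
∂1c = 0
c vs im∂2: reduces to 0 ⇒ boundary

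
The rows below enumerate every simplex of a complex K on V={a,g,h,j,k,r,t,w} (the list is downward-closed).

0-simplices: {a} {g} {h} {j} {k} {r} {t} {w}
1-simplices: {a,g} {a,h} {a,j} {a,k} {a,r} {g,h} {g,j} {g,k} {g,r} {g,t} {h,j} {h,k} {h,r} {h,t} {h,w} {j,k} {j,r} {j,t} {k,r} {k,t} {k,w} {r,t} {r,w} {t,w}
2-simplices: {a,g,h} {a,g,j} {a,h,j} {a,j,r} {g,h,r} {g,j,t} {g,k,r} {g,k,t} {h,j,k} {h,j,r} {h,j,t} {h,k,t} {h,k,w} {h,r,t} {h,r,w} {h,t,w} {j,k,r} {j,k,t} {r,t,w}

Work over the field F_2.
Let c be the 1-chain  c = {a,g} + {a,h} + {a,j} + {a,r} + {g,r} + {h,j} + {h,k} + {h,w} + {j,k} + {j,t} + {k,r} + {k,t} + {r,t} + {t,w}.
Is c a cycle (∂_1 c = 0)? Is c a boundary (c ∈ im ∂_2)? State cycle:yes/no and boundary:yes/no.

n_0=8 n_1=24 n_2=19  [Z2]
∂1: piv[ag,ah,aj,ak,ar,gt,hw] rk=7  ker:gh,gj,gk,gr,hj,hk,hr,ht,jk,jr,jt,kr,kt,kw,rt,rw,tw
∂2: piv[agh,agj,ahj,ajr,ghr,gjt,gkr,gkt,hjk,hjr,hjt,hkt,hkw,hrt,hrw,htw] rk=16  ker:jkr,jkt,rtw
∂1c = 0
c vs im∂2: reduces to 0 ⇒ boundary

cycle:yes boundary:yes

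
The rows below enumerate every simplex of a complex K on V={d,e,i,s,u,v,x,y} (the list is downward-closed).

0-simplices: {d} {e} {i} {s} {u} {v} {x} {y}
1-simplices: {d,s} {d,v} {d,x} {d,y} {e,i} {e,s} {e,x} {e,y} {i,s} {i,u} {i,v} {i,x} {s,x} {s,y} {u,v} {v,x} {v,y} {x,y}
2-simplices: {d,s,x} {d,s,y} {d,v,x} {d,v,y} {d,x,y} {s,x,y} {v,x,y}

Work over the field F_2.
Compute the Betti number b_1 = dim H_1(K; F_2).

b_1=6

n_0=8 n_1=18 n_2=7  [Z2]
∂1: piv[ds,dv,dx,dy,ei,es,iu] rk=7  ker:ex,ey,is,iv,ix,sx,sy,uv,vx,vy,xy
∂2: piv[dsx,dsy,dvx,dvy,dxy] rk=5  ker:sxy,vxy
b_1=(18−7)−5=6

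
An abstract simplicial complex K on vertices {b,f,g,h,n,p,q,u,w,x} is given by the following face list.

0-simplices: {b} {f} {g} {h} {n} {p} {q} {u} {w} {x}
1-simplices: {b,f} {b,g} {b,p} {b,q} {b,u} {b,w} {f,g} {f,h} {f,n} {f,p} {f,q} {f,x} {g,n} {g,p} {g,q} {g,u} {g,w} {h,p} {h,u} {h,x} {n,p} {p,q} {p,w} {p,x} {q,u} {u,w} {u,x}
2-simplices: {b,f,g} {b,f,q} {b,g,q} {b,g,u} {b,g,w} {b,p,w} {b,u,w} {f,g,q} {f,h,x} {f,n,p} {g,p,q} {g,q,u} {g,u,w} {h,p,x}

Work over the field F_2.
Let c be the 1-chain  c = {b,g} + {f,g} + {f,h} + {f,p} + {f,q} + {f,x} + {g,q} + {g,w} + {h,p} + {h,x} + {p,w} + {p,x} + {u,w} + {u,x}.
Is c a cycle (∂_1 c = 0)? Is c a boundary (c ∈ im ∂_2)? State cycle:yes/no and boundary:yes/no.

n_0=10 n_1=27 n_2=14  [Z2]
∂1: piv[bf,bg,bp,bq,bu,bw,fh,fn,fx] rk=9  ker:fg,fp,fq,gn,gp,gq,gu,gw,hp,hu,hx,np,pq,pw,px,qu,uw,ux
∂2: piv[bfg,bfq,bgq,bgu,bgw,bpw,buw,fhx,fnp,gpq,gqu,hpx] rk=12  ker:fgq,guw
∂1c = {b} + {f} + {h} + {w}

cycle:no boundary:no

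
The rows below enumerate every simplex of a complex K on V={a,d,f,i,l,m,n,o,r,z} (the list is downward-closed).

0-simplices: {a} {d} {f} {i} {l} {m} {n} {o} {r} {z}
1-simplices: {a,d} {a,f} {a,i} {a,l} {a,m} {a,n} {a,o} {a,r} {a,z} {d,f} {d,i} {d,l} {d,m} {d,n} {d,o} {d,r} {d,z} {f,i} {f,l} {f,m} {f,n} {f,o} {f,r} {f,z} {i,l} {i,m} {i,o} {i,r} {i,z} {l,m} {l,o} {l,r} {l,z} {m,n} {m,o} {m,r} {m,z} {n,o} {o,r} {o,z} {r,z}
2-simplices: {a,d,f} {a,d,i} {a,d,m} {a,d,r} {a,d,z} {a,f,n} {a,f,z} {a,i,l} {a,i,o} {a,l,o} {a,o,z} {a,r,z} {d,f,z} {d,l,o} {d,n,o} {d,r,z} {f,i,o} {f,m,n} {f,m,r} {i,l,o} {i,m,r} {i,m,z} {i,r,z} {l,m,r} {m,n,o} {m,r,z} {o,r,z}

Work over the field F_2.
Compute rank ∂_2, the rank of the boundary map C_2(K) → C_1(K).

rank∂_2=23

n_0=10 n_1=41 n_2=27  [Z2]
∂1: piv[ad,af,ai,al,am,an,ao,ar,az] rk=9  ker:df,di,dl,dm,dn,do,dr,dz,fi,fl,fm,fn,fo,fr,fz,il,im,io,ir,iz,lm,lo,lr,lz,mn,mo,mr,mz,no,or,oz,rz
∂2: piv[adf,adi,adm,adr,adz,afn,afz,ail,aio,alo,aoz,arz,dlo,dno,fio,fmn,fmr,imr,imz,irz,lmr,mno,orz] rk=23  ker:dfz,drz,ilo,mrz
rk∂_2=23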